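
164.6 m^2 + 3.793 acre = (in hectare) 1.551. Check: 164.6 m^2 is already in m^2. 1 acre = 4046.8564 m^2, so 3.793 acre = 3.793 * 4046.8564 = 15349.726 m^2. Sum: 164.6 + 15349.726 = 15514.326 m^2. 1 hectare = 10000 m^2, so 15514.326 m^2 = 15514.326 / 10000 = 1.5514326 hectare ≈ 1.551 hectare (4 s.f.).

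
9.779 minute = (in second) 1 minute = 60 s, so 9.779 minute = 9.779 * 60 = 586.74 s. 586.74 s = 586.74 second ≈ 586.7 second (4 s.f.). Final answer: 586.7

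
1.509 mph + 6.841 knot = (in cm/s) 419.4. Check: 1 mph = 0.44704 m/s, so 1.509 mph = 1.509 * 0.44704 = 0.67458336 m/s. 1 knot = 0.51444444 m/s, so 6.841 knot = 6.841 * 0.51444444 = 3.5193144 m/s. Sum: 0.67458336 + 3.5193144 = 4.1938978 m/s. 1 cm/s = 0.01 m/s, so 4.1938978 m/s = 4.1938978 / 0.01 = 419.38978 cm/s ≈ 419.4 cm/s (4 s.f.).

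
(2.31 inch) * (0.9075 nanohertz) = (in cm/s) 5.325e-09. Check: 1 inch = 0.0254 m, so 2.31 inch = 2.31 * 0.0254 = 0.058674 m. 1 nanohertz = 1e-09 Hz, so 0.9075 nanohertz = 0.9075 * 1e-09 = 9.075e-10 Hz. Combine: 0.058674 m * 9.075e-10 Hz = 5.3246655e-11 m/s. 1 cm/s = 0.01 m/s, so 5.3246655e-11 m/s = 5.3246655e-11 / 0.01 = 5.3246655e-09 cm/s ≈ 5.325e-09 cm/s (4 s.f.).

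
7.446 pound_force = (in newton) 33.12. Check: 1 pound_force = 4.4482216 N, so 7.446 pound_force = 7.446 * 4.4482216 = 33.121458 N. 33.121458 N = 33.121458 newton ≈ 33.12 newton (4 s.f.).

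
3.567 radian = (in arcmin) 1.226e+04. Check: 3.567 radian = 3.567 rad. 1 arcmin = 0.00029088821 rad, so 3.567 rad = 3.567 / 0.00029088821 = 12262.443 arcmin ≈ 1.226e+04 arcmin (4 s.f.).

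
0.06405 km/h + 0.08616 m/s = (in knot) 1 km/h = 0.27777778 m/s, so 0.06405 km/h = 0.06405 * 0.27777778 = 0.017791667 m/s. 0.08616 m/s is already in m/s. Sum: 0.017791667 + 0.08616 = 0.10395167 m/s. 1 knot = 0.51444444 m/s, so 0.10395167 m/s = 0.10395167 / 0.51444444 = 0.20206587 knot ≈ 0.2021 knot (4 s.f.). Final answer: 0.2021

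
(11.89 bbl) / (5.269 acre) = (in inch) 0.00349. Check: 1 bbl = 0.15898729 m^3, so 11.89 bbl = 11.89 * 0.15898729 = 1.8903589 m^3. 1 acre = 4046.8564 m^2, so 5.269 acre = 5.269 * 4046.8564 = 21322.886 m^2. Combine: 1.8903589 m^3 / 21322.886 m^2 = 8.8653989e-05 m. 1 inch = 0.0254 m, so 8.8653989e-05 m = 8.8653989e-05 / 0.0254 = 0.0034903145 inch ≈ 0.00349 inch (4 s.f.).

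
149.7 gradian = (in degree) 134.7. Check: 1 gradian = 0.015707963 rad, so 149.7 gradian = 149.7 * 0.015707963 = 2.3514821 rad. 1 degree = 0.017453293 rad, so 2.3514821 rad = 2.3514821 / 0.017453293 = 134.73 degree ≈ 134.7 degree (4 s.f.).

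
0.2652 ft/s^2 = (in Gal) 1 ft/s^2 = 0.3048 m/s^2, so 0.2652 ft/s^2 = 0.2652 * 0.3048 = 0.08083296 m/s^2. 1 Gal = 0.01 m/s^2, so 0.08083296 m/s^2 = 0.08083296 / 0.01 = 8.083296 Gal ≈ 8.083 Gal (4 s.f.). Final answer: 8.083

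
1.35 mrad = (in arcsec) 1 mrad = 0.001 rad, so 1.35 mrad = 1.35 * 0.001 = 0.00135 rad. 1 arcsec = 4.8481368e-06 rad, so 0.00135 rad = 0.00135 / 4.8481368e-06 = 278.45749 arcsec ≈ 278.5 arcsec (4 s.f.). Final answer: 278.5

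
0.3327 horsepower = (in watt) 248.1. Check: 1 horsepower = 745.69987 W, so 0.3327 horsepower = 0.3327 * 745.69987 = 248.09435 W. 248.09435 W = 248.09435 watt ≈ 248.1 watt (4 s.f.).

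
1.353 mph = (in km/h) 1 mph = 0.44704 m/s, so 1.353 mph = 1.353 * 0.44704 = 0.60484512 m/s. 1 km/h = 0.27777778 m/s, so 0.60484512 m/s = 0.60484512 / 0.27777778 = 2.1774424 km/h ≈ 2.177 km/h (4 s.f.). Final answer: 2.177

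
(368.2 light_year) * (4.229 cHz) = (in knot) 2.864e+17. Check: 1 light_year = 9.4607305e+15 m, so 368.2 light_year = 368.2 * 9.4607305e+15 = 3.483441e+18 m. 1 cHz = 0.01 Hz, so 4.229 cHz = 4.229 * 0.01 = 0.04229 Hz. Combine: 3.483441e+18 m * 0.04229 Hz = 1.4731472e+17 m/s. 1 knot = 0.51444444 m/s, so 1.4731472e+17 m/s = 1.4731472e+17 / 0.51444444 = 2.863569e+17 knot ≈ 2.864e+17 knot (4 s.f.).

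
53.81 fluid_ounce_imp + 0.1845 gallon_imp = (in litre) 1 fluid_ounce_imp = 2.8413063e-05 m^3, so 53.81 fluid_ounce_imp = 53.81 * 2.8413063e-05 = 0.0015289069 m^3. 1 gallon_imp = 0.00454609 m^3, so 0.1845 gallon_imp = 0.1845 * 0.00454609 = 0.0008387536 m^3. Sum: 0.0015289069 + 0.0008387536 = 0.0023676605 m^3. 1 litre = 0.001 m^3, so 0.0023676605 m^3 = 0.0023676605 / 0.001 = 2.3676605 litre ≈ 2.368 litre (4 s.f.). Final answer: 2.368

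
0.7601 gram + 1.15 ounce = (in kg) 1 gram = 0.001 kg, so 0.7601 gram = 0.7601 * 0.001 = 0.0007601 kg. 1 ounce = 0.028349523 kg, so 1.15 ounce = 1.15 * 0.028349523 = 0.032601952 kg. Sum: 0.0007601 + 0.032601952 = 0.033362052 kg. Result: 0.033362052 kg ≈ 0.03336 kg (4 s.f.). Final answer: 0.03336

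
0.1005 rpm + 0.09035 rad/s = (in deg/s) 5.78. Check: 1 rpm = 0.10471976 rad/s, so 0.1005 rpm = 0.1005 * 0.10471976 = 0.010524335 rad/s. 0.09035 rad/s is already in rad/s. Sum: 0.010524335 + 0.09035 = 0.10087434 rad/s. 1 deg/s = 0.017453293 rad/s, so 0.10087434 rad/s = 0.10087434 / 0.017453293 = 5.7796737 deg/s ≈ 5.78 deg/s (4 s.f.).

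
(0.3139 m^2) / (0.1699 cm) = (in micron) 0.3139 m^2 is already in m^2. 1 cm = 0.01 m, so 0.1699 cm = 0.1699 * 0.01 = 0.001699 m. Combine: 0.3139 m^2 / 0.001699 m = 184.75574 m. 1 micron = 1e-06 m, so 184.75574 m = 184.75574 / 1e-06 = 1.8475574e+08 micron ≈ 1.848e+08 micron (4 s.f.). Final answer: 1.848e+08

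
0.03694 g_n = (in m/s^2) 1 g_n = 9.80665 m/s^2, so 0.03694 g_n = 0.03694 * 9.80665 = 0.36225765 m/s^2. Result: 0.36225765 m/s^2 ≈ 0.3623 m/s^2 (4 s.f.). Final answer: 0.3623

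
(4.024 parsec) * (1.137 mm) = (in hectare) 1 parsec = 3.0856776e+16 m, so 4.024 parsec = 4.024 * 3.0856776e+16 = 1.2416767e+17 m. 1 mm = 0.001 m, so 1.137 mm = 1.137 * 0.001 = 0.001137 m. Combine: 1.2416767e+17 m * 0.001137 m = 1.4117864e+14 m^2. 1 hectare = 10000 m^2, so 1.4117864e+14 m^2 = 1.4117864e+14 / 10000 = 1.4117864e+10 hectare ≈ 1.412e+10 hectare (4 s.f.). Final answer: 1.412e+10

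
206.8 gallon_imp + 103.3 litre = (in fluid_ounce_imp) 1 gallon_imp = 0.00454609 m^3, so 206.8 gallon_imp = 206.8 * 0.00454609 = 0.94013141 m^3. 1 litre = 0.001 m^3, so 103.3 litre = 103.3 * 0.001 = 0.1033 m^3. Sum: 0.94013141 + 0.1033 = 1.0434314 m^3. 1 fluid_ounce_imp = 2.8413063e-05 m^3, so 1.0434314 m^3 = 1.0434314 / 2.8413063e-05 = 36723.652 fluid_ounce_imp ≈ 3.672e+04 fluid_ounce_imp (4 s.f.). Final answer: 3.672e+04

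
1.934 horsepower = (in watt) 1 horsepower = 745.69987 W, so 1.934 horsepower = 1.934 * 745.69987 = 1442.1836 W. 1442.1836 W = 1442.1836 watt ≈ 1442 watt (4 s.f.). Final answer: 1442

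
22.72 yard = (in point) 1 yard = 0.9144 m, so 22.72 yard = 22.72 * 0.9144 = 20.775168 m. 1 point = 0.00035277778 m, so 20.775168 m = 20.775168 / 0.00035277778 = 58890.24 point ≈ 5.889e+04 point (4 s.f.). Final answer: 5.889e+04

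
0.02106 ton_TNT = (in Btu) 1 ton_TNT = 4.184e+09 J, so 0.02106 ton_TNT = 0.02106 * 4.184e+09 = 88115040 J. 1 Btu = 1055.0559 J, so 88115040 J = 88115040 / 1055.0559 = 83516.943 Btu ≈ 8.352e+04 Btu (4 s.f.). Final answer: 8.352e+04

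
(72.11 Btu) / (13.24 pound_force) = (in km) 1.292. Check: 1 Btu = 1055.0559 J, so 72.11 Btu = 72.11 * 1055.0559 = 76080.078 J. 1 pound_force = 4.4482216 N, so 13.24 pound_force = 13.24 * 4.4482216 = 58.894454 N. Combine: 76080.078 J / 58.894454 N = 1291.8038 m. 1 km = 1000 m, so 1291.8038 m = 1291.8038 / 1000 = 1.2918038 km ≈ 1.292 km (4 s.f.).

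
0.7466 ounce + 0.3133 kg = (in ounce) 11.8. Check: 1 ounce = 0.028349523 kg, so 0.7466 ounce = 0.7466 * 0.028349523 = 0.021165754 kg. 0.3133 kg is already in kg. Sum: 0.021165754 + 0.3133 = 0.33446575 kg. 1 ounce = 0.028349523 kg, so 0.33446575 kg = 0.33446575 / 0.028349523 = 11.797932 ounce ≈ 11.8 ounce (4 s.f.).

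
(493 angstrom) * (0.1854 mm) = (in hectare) 1 angstrom = 1e-10 m, so 493 angstrom = 493 * 1e-10 = 4.93e-08 m. 1 mm = 0.001 m, so 0.1854 mm = 0.1854 * 0.001 = 0.0001854 m. Combine: 4.93e-08 m * 0.0001854 m = 9.14022e-12 m^2. 1 hectare = 10000 m^2, so 9.14022e-12 m^2 = 9.14022e-12 / 10000 = 9.14022e-16 hectare ≈ 9.14e-16 hectare (4 s.f.). Final answer: 9.14e-16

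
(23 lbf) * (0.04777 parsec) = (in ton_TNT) 1 lbf = 4.4482216 N, so 23 lbf = 23 * 4.4482216 = 102.3091 N. 1 parsec = 3.0856776e+16 m, so 0.04777 parsec = 0.04777 * 3.0856776e+16 = 1.4740282e+15 m. Combine: 102.3091 N * 1.4740282e+15 m = 1.5080649e+17 J. 1 ton_TNT = 4.184e+09 J, so 1.5080649e+17 J = 1.5080649e+17 / 4.184e+09 = 36043617 ton_TNT ≈ 3.604e+07 ton_TNT (4 s.f.). Final answer: 3.604e+07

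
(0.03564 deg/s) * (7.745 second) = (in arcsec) 993.7. Check: 1 deg/s = 0.017453293 rad/s, so 0.03564 deg/s = 0.03564 * 0.017453293 = 0.00062203535 rad/s. 7.745 second = 7.745 s. Combine: 0.00062203535 rad/s * 7.745 s = 0.0048176638 rad. 1 arcsec = 4.8481368e-06 rad, so 0.0048176638 rad = 0.0048176638 / 4.8481368e-06 = 993.71448 arcsec ≈ 993.7 arcsec (4 s.f.).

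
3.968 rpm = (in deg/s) 23.81. Check: 1 rpm = 0.10471976 rad/s, so 3.968 rpm = 3.968 * 0.10471976 = 0.41552799 rad/s. 1 deg/s = 0.017453293 rad/s, so 0.41552799 rad/s = 0.41552799 / 0.017453293 = 23.808 deg/s ≈ 23.81 deg/s (4 s.f.).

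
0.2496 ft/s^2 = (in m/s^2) 1 ft/s^2 = 0.3048 m/s^2, so 0.2496 ft/s^2 = 0.2496 * 0.3048 = 0.07607808 m/s^2. Result: 0.07607808 m/s^2 ≈ 0.07608 m/s^2 (4 s.f.). Final answer: 0.07608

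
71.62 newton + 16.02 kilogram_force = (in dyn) 71.62 newton = 71.62 N. 1 kilogram_force = 9.80665 N, so 16.02 kilogram_force = 16.02 * 9.80665 = 157.10253 N. Sum: 71.62 + 157.10253 = 228.72253 N. 1 dyn = 1e-05 N, so 228.72253 N = 228.72253 / 1e-05 = 22872253 dyn ≈ 2.287e+07 dyn (4 s.f.). Final answer: 2.287e+07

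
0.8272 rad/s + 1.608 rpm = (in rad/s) 0.9956. Check: 0.8272 rad/s is already in rad/s. 1 rpm = 0.10471976 rad/s, so 1.608 rpm = 1.608 * 0.10471976 = 0.16838937 rad/s. Sum: 0.8272 + 0.16838937 = 0.99558937 rad/s. Result: 0.99558937 rad/s ≈ 0.9956 rad/s (4 s.f.).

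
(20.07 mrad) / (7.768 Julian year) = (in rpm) 1 mrad = 0.001 rad, so 20.07 mrad = 20.07 * 0.001 = 0.02007 rad. 1 Julian year = 31557600 s, so 7.768 Julian year = 7.768 * 31557600 = 2.4513944e+08 s. Combine: 0.02007 rad / 2.4513944e+08 s = 8.1871772e-11 rad/s. 1 rpm = 0.10471976 rad/s, so 8.1871772e-11 rad/s = 8.1871772e-11 / 0.10471976 = 7.8181783e-10 rpm ≈ 7.818e-10 rpm (4 s.f.). Final answer: 7.818e-10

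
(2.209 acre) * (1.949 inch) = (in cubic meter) 1 acre = 4046.8564 m^2, so 2.209 acre = 2.209 * 4046.8564 = 8939.5058 m^2. 1 inch = 0.0254 m, so 1.949 inch = 1.949 * 0.0254 = 0.0495046 m. Combine: 8939.5058 m^2 * 0.0495046 m = 442.54666 m^3. 442.54666 m^3 = 442.54666 cubic meter ≈ 442.5 cubic meter (4 s.f.). Final answer: 442.5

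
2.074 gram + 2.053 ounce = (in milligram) 1 gram = 0.001 kg, so 2.074 gram = 2.074 * 0.001 = 0.002074 kg. 1 ounce = 0.028349523 kg, so 2.053 ounce = 2.053 * 0.028349523 = 0.058201571 kg. Sum: 0.002074 + 0.058201571 = 0.060275571 kg. 1 milligram = 1e-06 kg, so 0.060275571 kg = 0.060275571 / 1e-06 = 60275.571 milligram ≈ 6.028e+04 milligram (4 s.f.). Final answer: 6.028e+04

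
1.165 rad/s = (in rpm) 11.12. Check: 1 rpm = 0.10471976 rad/s, so 1.165 rad/s = 1.165 / 0.10471976 = 11.124931 rpm ≈ 11.12 rpm (4 s.f.).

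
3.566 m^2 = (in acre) 1 acre = 4046.8564 m^2, so 3.566 m^2 = 3.566 / 4046.8564 = 0.00088117779 acre ≈ 0.0008812 acre (4 s.f.). Final answer: 0.0008812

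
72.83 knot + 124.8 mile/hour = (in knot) 1 knot = 0.51444444 m/s, so 72.83 knot = 72.83 * 0.51444444 = 37.466989 m/s. 1 mile/hour = 0.44704 m/s, so 124.8 mile/hour = 124.8 * 0.44704 = 55.790592 m/s. Sum: 37.466989 + 55.790592 = 93.257581 m/s. 1 knot = 0.51444444 m/s, so 93.257581 m/s = 93.257581 / 0.51444444 = 181.27823 knot ≈ 181.3 knot (4 s.f.). Final answer: 181.3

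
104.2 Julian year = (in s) 3.288e+09. Check: 1 Julian year = 31557600 s, so 104.2 Julian year = 104.2 * 31557600 = 3.2883019e+09 s. Result: 3.2883019e+09 s ≈ 3.288e+09 s (4 s.f.).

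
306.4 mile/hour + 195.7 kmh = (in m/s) 1 mile/hour = 0.44704 m/s, so 306.4 mile/hour = 306.4 * 0.44704 = 136.97306 m/s. 1 kmh = 0.27777778 m/s, so 195.7 kmh = 195.7 * 0.27777778 = 54.361111 m/s. Sum: 136.97306 + 54.361111 = 191.33417 m/s. Result: 191.33417 m/s ≈ 191.3 m/s (4 s.f.). Final answer: 191.3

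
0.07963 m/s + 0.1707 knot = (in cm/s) 0.07963 m/s is already in m/s. 1 knot = 0.51444444 m/s, so 0.1707 knot = 0.1707 * 0.51444444 = 0.087815667 m/s. Sum: 0.07963 + 0.087815667 = 0.16744567 m/s. 1 cm/s = 0.01 m/s, so 0.16744567 m/s = 0.16744567 / 0.01 = 16.744567 cm/s ≈ 16.74 cm/s (4 s.f.). Final answer: 16.74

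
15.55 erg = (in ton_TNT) 1 erg = 1e-07 J, so 15.55 erg = 15.55 * 1e-07 = 1.555e-06 J. 1 ton_TNT = 4.184e+09 J, so 1.555e-06 J = 1.555e-06 / 4.184e+09 = 3.7165392e-16 ton_TNT ≈ 3.717e-16 ton_TNT (4 s.f.). Final answer: 3.717e-16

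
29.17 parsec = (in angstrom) 9.001e+27. Check: 1 parsec = 3.0856776e+16 m, so 29.17 parsec = 29.17 * 3.0856776e+16 = 9.0009215e+17 m. 1 angstrom = 1e-10 m, so 9.0009215e+17 m = 9.0009215e+17 / 1e-10 = 9.0009215e+27 angstrom ≈ 9.001e+27 angstrom (4 s.f.).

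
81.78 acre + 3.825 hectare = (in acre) 91.23. Check: 1 acre = 4046.8564 m^2, so 81.78 acre = 81.78 * 4046.8564 = 330951.92 m^2. 1 hectare = 10000 m^2, so 3.825 hectare = 3.825 * 10000 = 38250 m^2. Sum: 330951.92 + 38250 = 369201.92 m^2. 1 acre = 4046.8564 m^2, so 369201.92 m^2 = 369201.92 / 4046.8564 = 91.231781 acre ≈ 91.23 acre (4 s.f.).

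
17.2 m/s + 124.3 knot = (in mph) 17.2 m/s is already in m/s. 1 knot = 0.51444444 m/s, so 124.3 knot = 124.3 * 0.51444444 = 63.945444 m/s. Sum: 17.2 + 63.945444 = 81.145444 m/s. 1 mph = 0.44704 m/s, so 81.145444 m/s = 81.145444 / 0.44704 = 181.51719 mph ≈ 181.5 mph (4 s.f.). Final answer: 181.5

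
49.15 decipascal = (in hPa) 0.04915. Check: 1 decipascal = 0.1 Pa, so 49.15 decipascal = 49.15 * 0.1 = 4.915 Pa. 1 hPa = 100 Pa, so 4.915 Pa = 4.915 / 100 = 0.04915 hPa.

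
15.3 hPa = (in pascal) 1 hPa = 100 Pa, so 15.3 hPa = 15.3 * 100 = 1530 Pa. 1530 Pa = 1530 pascal. Final answer: 1530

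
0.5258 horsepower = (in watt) 392.1. Check: 1 horsepower = 745.69987 W, so 0.5258 horsepower = 0.5258 * 745.69987 = 392.08899 W. 392.08899 W = 392.08899 watt ≈ 392.1 watt (4 s.f.).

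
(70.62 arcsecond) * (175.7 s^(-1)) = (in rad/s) 0.06016. Check: 1 arcsecond = 4.8481368e-06 rad, so 70.62 arcsecond = 70.62 * 4.8481368e-06 = 0.00034237542 rad. 175.7 s^(-1) = 175.7 Hz. Combine: 0.00034237542 rad * 175.7 Hz = 0.060155362 rad/s. Result: 0.060155362 rad/s ≈ 0.06016 rad/s (4 s.f.).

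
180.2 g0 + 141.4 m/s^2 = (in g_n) 194.6. Check: 1 g0 = 9.80665 m/s^2, so 180.2 g0 = 180.2 * 9.80665 = 1767.1583 m/s^2. 141.4 m/s^2 is already in m/s^2. Sum: 1767.1583 + 141.4 = 1908.5583 m/s^2. 1 g_n = 9.80665 m/s^2, so 1908.5583 m/s^2 = 1908.5583 / 9.80665 = 194.61879 g_n ≈ 194.6 g_n (4 s.f.).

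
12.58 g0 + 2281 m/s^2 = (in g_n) 245.2. Check: 1 g0 = 9.80665 m/s^2, so 12.58 g0 = 12.58 * 9.80665 = 123.36766 m/s^2. 2281 m/s^2 is already in m/s^2. Sum: 123.36766 + 2281 = 2404.3677 m/s^2. 1 g_n = 9.80665 m/s^2, so 2404.3677 m/s^2 = 2404.3677 / 9.80665 = 245.17727 g_n ≈ 245.2 g_n (4 s.f.).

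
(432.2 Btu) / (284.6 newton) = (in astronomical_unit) 1.071e-08. Check: 1 Btu = 1055.0559 J, so 432.2 Btu = 432.2 * 1055.0559 = 455995.14 J. 284.6 newton = 284.6 N. Combine: 455995.14 J / 284.6 N = 1602.2317 m. 1 astronomical_unit = 1.4959787e+11 m, so 1602.2317 m = 1602.2317 / 1.4959787e+11 = 1.0710257e-08 astronomical_unit ≈ 1.071e-08 astronomical_unit (4 s.f.).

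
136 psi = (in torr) 7033. Check: 1 psi = 6894.7573 Pa, so 136 psi = 136 * 6894.7573 = 937686.99 Pa. 1 torr = 133.32237 Pa, so 937686.99 Pa = 937686.99 / 133.32237 = 7033.2308 torr ≈ 7033 torr (4 s.f.).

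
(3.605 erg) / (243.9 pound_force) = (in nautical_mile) 1.794e-13. Check: 1 erg = 1e-07 J, so 3.605 erg = 3.605 * 1e-07 = 3.605e-07 J. 1 pound_force = 4.4482216 N, so 243.9 pound_force = 243.9 * 4.4482216 = 1084.9213 N. Combine: 3.605e-07 J / 1084.9213 N = 3.3228218e-10 m. 1 nautical_mile = 1852 m, so 3.3228218e-10 m = 3.3228218e-10 / 1852 = 1.7941802e-13 nautical_mile ≈ 1.794e-13 nautical_mile (4 s.f.).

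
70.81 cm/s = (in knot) 1 cm/s = 0.01 m/s, so 70.81 cm/s = 70.81 * 0.01 = 0.7081 m/s. 1 knot = 0.51444444 m/s, so 0.7081 m/s = 0.7081 / 0.51444444 = 1.3764363 knot ≈ 1.376 knot (4 s.f.). Final answer: 1.376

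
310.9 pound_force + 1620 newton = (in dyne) 1 pound_force = 4.4482216 N, so 310.9 pound_force = 310.9 * 4.4482216 = 1382.9521 N. 1620 newton = 1620 N. Sum: 1382.9521 + 1620 = 3002.9521 N. 1 dyne = 1e-05 N, so 3002.9521 N = 3002.9521 / 1e-05 = 3.0029521e+08 dyne ≈ 3.003e+08 dyne (4 s.f.). Final answer: 3.003e+08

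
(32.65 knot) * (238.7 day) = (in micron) 1 knot = 0.51444444 m/s, so 32.65 knot = 32.65 * 0.51444444 = 16.796611 m/s. 1 day = 86400 s, so 238.7 day = 238.7 * 86400 = 20623680 s. Combine: 16.796611 m/s * 20623680 s = 3.4640793e+08 m. 1 micron = 1e-06 m, so 3.4640793e+08 m = 3.4640793e+08 / 1e-06 = 3.4640793e+14 micron ≈ 3.464e+14 micron (4 s.f.). Final answer: 3.464e+14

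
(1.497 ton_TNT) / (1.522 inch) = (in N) 1.62e+11. Check: 1 ton_TNT = 4.184e+09 J, so 1.497 ton_TNT = 1.497 * 4.184e+09 = 6.263448e+09 J. 1 inch = 0.0254 m, so 1.522 inch = 1.522 * 0.0254 = 0.0386588 m. Combine: 6.263448e+09 J / 0.0386588 m = 1.6201869e+11 N. Result: 1.6201869e+11 N ≈ 1.62e+11 N (4 s.f.).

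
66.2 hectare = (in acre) 163.6. Check: 1 hectare = 10000 m^2, so 66.2 hectare = 66.2 * 10000 = 662000 m^2. 1 acre = 4046.8564 m^2, so 662000 m^2 = 662000 / 4046.8564 = 163.58376 acre ≈ 163.6 acre (4 s.f.).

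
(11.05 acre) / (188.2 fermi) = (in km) 1 acre = 4046.8564 m^2, so 11.05 acre = 11.05 * 4046.8564 = 44717.763 m^2. 1 fermi = 1e-15 m, so 188.2 fermi = 188.2 * 1e-15 = 1.882e-13 m. Combine: 44717.763 m^2 / 1.882e-13 m = 2.3760767e+17 m. 1 km = 1000 m, so 2.3760767e+17 m = 2.3760767e+17 / 1000 = 2.3760767e+14 km ≈ 2.376e+14 km (4 s.f.). Final answer: 2.376e+14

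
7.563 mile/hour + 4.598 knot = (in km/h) 20.69. Check: 1 mile/hour = 0.44704 m/s, so 7.563 mile/hour = 7.563 * 0.44704 = 3.3809635 m/s. 1 knot = 0.51444444 m/s, so 4.598 knot = 4.598 * 0.51444444 = 2.3654156 m/s. Sum: 3.3809635 + 2.3654156 = 5.7463791 m/s. 1 km/h = 0.27777778 m/s, so 5.7463791 m/s = 5.7463791 / 0.27777778 = 20.686965 km/h ≈ 20.69 km/h (4 s.f.).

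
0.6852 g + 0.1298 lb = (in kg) 0.05956. Check: 1 g = 0.001 kg, so 0.6852 g = 0.6852 * 0.001 = 0.0006852 kg. 1 lb = 0.45359237 kg, so 0.1298 lb = 0.1298 * 0.45359237 = 0.05887629 kg. Sum: 0.0006852 + 0.05887629 = 0.05956149 kg. Result: 0.05956149 kg ≈ 0.05956 kg (4 s.f.).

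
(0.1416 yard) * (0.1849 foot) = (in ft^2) 1 yard = 0.9144 m, so 0.1416 yard = 0.1416 * 0.9144 = 0.12947904 m. 1 foot = 0.3048 m, so 0.1849 foot = 0.1849 * 0.3048 = 0.05635752 m. Combine: 0.12947904 m * 0.05635752 m = 0.0072971176 m^2. 1 ft^2 = 0.09290304 m^2, so 0.0072971176 m^2 = 0.0072971176 / 0.09290304 = 0.07854552 ft^2 ≈ 0.07855 ft^2 (4 s.f.). Final answer: 0.07855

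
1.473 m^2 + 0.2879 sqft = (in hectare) 1.473 m^2 is already in m^2. 1 sqft = 0.09290304 m^2, so 0.2879 sqft = 0.2879 * 0.09290304 = 0.026746785 m^2. Sum: 1.473 + 0.026746785 = 1.4997468 m^2. 1 hectare = 10000 m^2, so 1.4997468 m^2 = 1.4997468 / 10000 = 0.00014997468 hectare ≈ 0.00015 hectare (4 s.f.). Final answer: 0.00015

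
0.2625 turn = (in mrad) 1 turn = 6.2831853 rad, so 0.2625 turn = 0.2625 * 6.2831853 = 1.6493361 rad. 1 mrad = 0.001 rad, so 1.6493361 rad = 1.6493361 / 0.001 = 1649.3361 mrad ≈ 1649 mrad (4 s.f.). Final answer: 1649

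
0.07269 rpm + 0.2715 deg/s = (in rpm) 1 rpm = 0.10471976 rad/s, so 0.07269 rpm = 0.07269 * 0.10471976 = 0.007612079 rad/s. 1 deg/s = 0.017453293 rad/s, so 0.2715 deg/s = 0.2715 * 0.017453293 = 0.0047385689 rad/s. Sum: 0.007612079 + 0.0047385689 = 0.012350648 rad/s. 1 rpm = 0.10471976 rad/s, so 0.012350648 rad/s = 0.012350648 / 0.10471976 = 0.11794 rpm ≈ 0.1179 rpm (4 s.f.). Final answer: 0.1179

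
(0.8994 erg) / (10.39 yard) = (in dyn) 1 erg = 1e-07 J, so 0.8994 erg = 0.8994 * 1e-07 = 8.994e-08 J. 1 yard = 0.9144 m, so 10.39 yard = 10.39 * 0.9144 = 9.500616 m. Combine: 8.994e-08 J / 9.500616 m = 9.4667546e-09 N. 1 dyn = 1e-05 N, so 9.4667546e-09 N = 9.4667546e-09 / 1e-05 = 0.00094667546 dyn ≈ 0.0009467 dyn (4 s.f.). Final answer: 0.0009467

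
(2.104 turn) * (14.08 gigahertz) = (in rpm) 1 turn = 6.2831853 rad, so 2.104 turn = 2.104 * 6.2831853 = 13.219822 rad. 1 gigahertz = 1e+09 Hz, so 14.08 gigahertz = 14.08 * 1e+09 = 1.408e+10 Hz. Combine: 13.219822 rad * 1.408e+10 Hz = 1.8613509e+11 rad/s. 1 rpm = 0.10471976 rad/s, so 1.8613509e+11 rad/s = 1.8613509e+11 / 0.10471976 = 1.7774592e+12 rpm ≈ 1.777e+12 rpm (4 s.f.). Final answer: 1.777e+12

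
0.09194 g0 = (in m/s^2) 0.9016. Check: 1 g0 = 9.80665 m/s^2, so 0.09194 g0 = 0.09194 * 9.80665 = 0.9016234 m/s^2. Result: 0.9016234 m/s^2 ≈ 0.9016 m/s^2 (4 s.f.).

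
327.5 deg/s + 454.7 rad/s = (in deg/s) 2.638e+04. Check: 1 deg/s = 0.017453293 rad/s, so 327.5 deg/s = 327.5 * 0.017453293 = 5.7159533 rad/s. 454.7 rad/s is already in rad/s. Sum: 5.7159533 + 454.7 = 460.41595 rad/s. 1 deg/s = 0.017453293 rad/s, so 460.41595 rad/s = 460.41595 / 0.017453293 = 26379.891 deg/s ≈ 2.638e+04 deg/s (4 s.f.).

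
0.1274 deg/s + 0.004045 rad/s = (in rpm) 1 deg/s = 0.017453293 rad/s, so 0.1274 deg/s = 0.1274 * 0.017453293 = 0.0022235495 rad/s. 0.004045 rad/s is already in rad/s. Sum: 0.0022235495 + 0.004045 = 0.0062685495 rad/s. 1 rpm = 0.10471976 rad/s, so 0.0062685495 rad/s = 0.0062685495 / 0.10471976 = 0.059860238 rpm ≈ 0.05986 rpm (4 s.f.). Final answer: 0.05986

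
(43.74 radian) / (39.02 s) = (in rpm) 43.74 radian = 43.74 rad. 39.02 s is already in s. Combine: 43.74 rad / 39.02 s = 1.1209636 rad/s. 1 rpm = 0.10471976 rad/s, so 1.1209636 rad/s = 1.1209636 / 0.10471976 = 10.704414 rpm ≈ 10.7 rpm (4 s.f.). Final answer: 10.7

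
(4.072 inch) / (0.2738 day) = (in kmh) 1 inch = 0.0254 m, so 4.072 inch = 4.072 * 0.0254 = 0.1034288 m. 1 day = 86400 s, so 0.2738 day = 0.2738 * 86400 = 23656.32 s. Combine: 0.1034288 m / 23656.32 s = 4.3721424e-06 m/s. 1 kmh = 0.27777778 m/s, so 4.3721424e-06 m/s = 4.3721424e-06 / 0.27777778 = 1.5739713e-05 kmh ≈ 1.574e-05 kmh (4 s.f.). Final answer: 1.574e-05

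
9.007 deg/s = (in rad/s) 0.1572. Check: 1 deg/s = 0.017453293 rad/s, so 9.007 deg/s = 9.007 * 0.017453293 = 0.15720181 rad/s. Result: 0.15720181 rad/s ≈ 0.1572 rad/s (4 s.f.).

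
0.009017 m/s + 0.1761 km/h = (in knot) 0.1126. Check: 0.009017 m/s is already in m/s. 1 km/h = 0.27777778 m/s, so 0.1761 km/h = 0.1761 * 0.27777778 = 0.048916667 m/s. Sum: 0.009017 + 0.048916667 = 0.057933667 m/s. 1 knot = 0.51444444 m/s, so 0.057933667 m/s = 0.057933667 / 0.51444444 = 0.11261404 knot ≈ 0.1126 knot (4 s.f.).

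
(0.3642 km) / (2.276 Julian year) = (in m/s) 5.071e-06. Check: 1 km = 1000 m, so 0.3642 km = 0.3642 * 1000 = 364.2 m. 1 Julian year = 31557600 s, so 2.276 Julian year = 2.276 * 31557600 = 71825098 s. Combine: 364.2 m / 71825098 s = 5.070651e-06 m/s. Result: 5.070651e-06 m/s ≈ 5.071e-06 m/s (4 s.f.).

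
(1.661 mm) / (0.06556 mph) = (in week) 1 mm = 0.001 m, so 1.661 mm = 1.661 * 0.001 = 0.001661 m. 1 mph = 0.44704 m/s, so 0.06556 mph = 0.06556 * 0.44704 = 0.029307942 m/s. Combine: 0.001661 m / 0.029307942 m/s = 0.056674057 s. 1 week = 604800 s, so 0.056674057 s = 0.056674057 / 604800 = 9.3707105e-08 week ≈ 9.371e-08 week (4 s.f.). Final answer: 9.371e-08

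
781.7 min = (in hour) 13.03. Check: 1 min = 60 s, so 781.7 min = 781.7 * 60 = 46902 s. 1 hour = 3600 s, so 46902 s = 46902 / 3600 = 13.028333 hour ≈ 13.03 hour (4 s.f.).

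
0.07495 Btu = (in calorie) 18.9. Check: 1 Btu = 1055.0559 J, so 0.07495 Btu = 0.07495 * 1055.0559 = 79.076436 J. 1 calorie = 4.184 J, so 79.076436 J = 79.076436 / 4.184 = 18.899722 calorie ≈ 18.9 calorie (4 s.f.).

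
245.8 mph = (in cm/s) 1.099e+04. Check: 1 mph = 0.44704 m/s, so 245.8 mph = 245.8 * 0.44704 = 109.88243 m/s. 1 cm/s = 0.01 m/s, so 109.88243 m/s = 109.88243 / 0.01 = 10988.243 cm/s ≈ 1.099e+04 cm/s (4 s.f.).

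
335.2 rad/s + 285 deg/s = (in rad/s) 340.2. Check: 335.2 rad/s is already in rad/s. 1 deg/s = 0.017453293 rad/s, so 285 deg/s = 285 * 0.017453293 = 4.9741884 rad/s. Sum: 335.2 + 4.9741884 = 340.17419 rad/s. Result: 340.17419 rad/s ≈ 340.2 rad/s (4 s.f.).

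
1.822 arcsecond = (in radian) 8.833e-06. Check: 1 arcsecond = 4.8481368e-06 rad, so 1.822 arcsecond = 1.822 * 4.8481368e-06 = 8.8333053e-06 rad. 8.8333053e-06 rad = 8.8333053e-06 radian ≈ 8.833e-06 radian (4 s.f.).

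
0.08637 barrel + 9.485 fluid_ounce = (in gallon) 3.702. Check: 1 barrel = 0.15898729 m^3, so 0.08637 barrel = 0.08637 * 0.15898729 = 0.013731733 m^3. 1 fluid_ounce = 2.957353e-05 m^3, so 9.485 fluid_ounce = 9.485 * 2.957353e-05 = 0.00028050493 m^3. Sum: 0.013731733 + 0.00028050493 = 0.014012238 m^3. 1 gallon = 0.0037854118 m^3, so 0.014012238 m^3 = 0.014012238 / 0.0037854118 = 3.7016416 gallon ≈ 3.702 gallon (4 s.f.).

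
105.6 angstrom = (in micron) 0.01056. Check: 1 angstrom = 1e-10 m, so 105.6 angstrom = 105.6 * 1e-10 = 1.056e-08 m. 1 micron = 1e-06 m, so 1.056e-08 m = 1.056e-08 / 1e-06 = 0.01056 micron.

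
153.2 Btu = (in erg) 1.616e+12. Check: 1 Btu = 1055.0559 J, so 153.2 Btu = 153.2 * 1055.0559 = 161634.56 J. 1 erg = 1e-07 J, so 161634.56 J = 161634.56 / 1e-07 = 1.6163456e+12 erg ≈ 1.616e+12 erg (4 s.f.).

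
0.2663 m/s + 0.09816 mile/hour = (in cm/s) 0.2663 m/s is already in m/s. 1 mile/hour = 0.44704 m/s, so 0.09816 mile/hour = 0.09816 * 0.44704 = 0.043881446 m/s. Sum: 0.2663 + 0.043881446 = 0.31018145 m/s. 1 cm/s = 0.01 m/s, so 0.31018145 m/s = 0.31018145 / 0.01 = 31.018145 cm/s ≈ 31.02 cm/s (4 s.f.). Final answer: 31.02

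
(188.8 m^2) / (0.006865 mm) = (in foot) 9.023e+07. Check: 188.8 m^2 is already in m^2. 1 mm = 0.001 m, so 0.006865 mm = 0.006865 * 0.001 = 6.865e-06 m. Combine: 188.8 m^2 / 6.865e-06 m = 27501821 m. 1 foot = 0.3048 m, so 27501821 m = 27501821 / 0.3048 = 90229071 foot ≈ 9.023e+07 foot (4 s.f.).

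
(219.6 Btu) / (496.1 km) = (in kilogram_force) 0.04762. Check: 1 Btu = 1055.0559 J, so 219.6 Btu = 219.6 * 1055.0559 = 231690.27 J. 1 km = 1000 m, so 496.1 km = 496.1 * 1000 = 496100 m. Combine: 231690.27 J / 496100 m = 0.46702331 N. 1 kilogram_force = 9.80665 N, so 0.46702331 N = 0.46702331 / 9.80665 = 0.047623124 kilogram_force ≈ 0.04762 kilogram_force (4 s.f.).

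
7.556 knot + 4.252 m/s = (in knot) 15.82. Check: 1 knot = 0.51444444 m/s, so 7.556 knot = 7.556 * 0.51444444 = 3.8871422 m/s. 4.252 m/s is already in m/s. Sum: 3.8871422 + 4.252 = 8.1391422 m/s. 1 knot = 0.51444444 m/s, so 8.1391422 m/s = 8.1391422 / 0.51444444 = 15.821227 knot ≈ 15.82 knot (4 s.f.).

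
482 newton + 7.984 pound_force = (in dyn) 482 newton = 482 N. 1 pound_force = 4.4482216 N, so 7.984 pound_force = 7.984 * 4.4482216 = 35.514601 N. Sum: 482 + 35.514601 = 517.5146 N. 1 dyn = 1e-05 N, so 517.5146 N = 517.5146 / 1e-05 = 51751460 dyn ≈ 5.175e+07 dyn (4 s.f.). Final answer: 5.175e+07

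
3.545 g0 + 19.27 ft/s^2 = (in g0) 1 g0 = 9.80665 m/s^2, so 3.545 g0 = 3.545 * 9.80665 = 34.764574 m/s^2. 1 ft/s^2 = 0.3048 m/s^2, so 19.27 ft/s^2 = 19.27 * 0.3048 = 5.873496 m/s^2. Sum: 34.764574 + 5.873496 = 40.63807 m/s^2. 1 g0 = 9.80665 m/s^2, so 40.63807 m/s^2 = 40.63807 / 9.80665 = 4.1439299 g0 ≈ 4.144 g0 (4 s.f.). Final answer: 4.144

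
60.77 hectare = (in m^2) 1 hectare = 10000 m^2, so 60.77 hectare = 60.77 * 10000 = 607700 m^2. Result: 607700 m^2 ≈ 6.077e+05 m^2 (4 s.f.). Final answer: 6.077e+05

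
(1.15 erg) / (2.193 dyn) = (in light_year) 5.543e-19. Check: 1 erg = 1e-07 J, so 1.15 erg = 1.15 * 1e-07 = 1.15e-07 J. 1 dyn = 1e-05 N, so 2.193 dyn = 2.193 * 1e-05 = 2.193e-05 N. Combine: 1.15e-07 J / 2.193e-05 N = 0.005243958 m. 1 light_year = 9.4607305e+15 m, so 0.005243958 m = 0.005243958 / 9.4607305e+15 = 5.542868e-19 light_year ≈ 5.543e-19 light_year (4 s.f.).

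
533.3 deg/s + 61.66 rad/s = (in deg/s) 1 deg/s = 0.017453293 rad/s, so 533.3 deg/s = 533.3 * 0.017453293 = 9.3078409 rad/s. 61.66 rad/s is already in rad/s. Sum: 9.3078409 + 61.66 = 70.967841 rad/s. 1 deg/s = 0.017453293 rad/s, so 70.967841 rad/s = 70.967841 / 0.017453293 = 4066.1578 deg/s ≈ 4066 deg/s (4 s.f.). Final answer: 4066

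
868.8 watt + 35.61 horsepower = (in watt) 868.8 watt = 868.8 W. 1 horsepower = 745.69987 W, so 35.61 horsepower = 35.61 * 745.69987 = 26554.372 W. Sum: 868.8 + 26554.372 = 27423.172 W. 27423.172 W = 27423.172 watt ≈ 2.742e+04 watt (4 s.f.). Final answer: 2.742e+04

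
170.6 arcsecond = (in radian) 1 arcsecond = 4.8481368e-06 rad, so 170.6 arcsecond = 170.6 * 4.8481368e-06 = 0.00082709214 rad. 0.00082709214 rad = 0.00082709214 radian ≈ 0.0008271 radian (4 s.f.). Final answer: 0.0008271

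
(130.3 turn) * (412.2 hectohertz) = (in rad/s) 3.375e+07. Check: 1 turn = 6.2831853 rad, so 130.3 turn = 130.3 * 6.2831853 = 818.69905 rad. 1 hectohertz = 100 Hz, so 412.2 hectohertz = 412.2 * 100 = 41220 Hz. Combine: 818.69905 rad * 41220 Hz = 33746775 rad/s. Result: 33746775 rad/s ≈ 3.375e+07 rad/s (4 s.f.).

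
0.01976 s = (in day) 2.287e-07. Check: 1 day = 86400 s, so 0.01976 s = 0.01976 / 86400 = 2.287037e-07 day ≈ 2.287e-07 day (4 s.f.).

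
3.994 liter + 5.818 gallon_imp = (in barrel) 0.1915. Check: 1 liter = 0.001 m^3, so 3.994 liter = 3.994 * 0.001 = 0.003994 m^3. 1 gallon_imp = 0.00454609 m^3, so 5.818 gallon_imp = 5.818 * 0.00454609 = 0.026449152 m^3. Sum: 0.003994 + 0.026449152 = 0.030443152 m^3. 1 barrel = 0.15898729 m^3, so 0.030443152 m^3 = 0.030443152 / 0.15898729 = 0.19148166 barrel ≈ 0.1915 barrel (4 s.f.).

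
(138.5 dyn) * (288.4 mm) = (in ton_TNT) 9.547e-14. Check: 1 dyn = 1e-05 N, so 138.5 dyn = 138.5 * 1e-05 = 0.001385 N. 1 mm = 0.001 m, so 288.4 mm = 288.4 * 0.001 = 0.2884 m. Combine: 0.001385 N * 0.2884 m = 0.000399434 J. 1 ton_TNT = 4.184e+09 J, so 0.000399434 J = 0.000399434 / 4.184e+09 = 9.5467017e-14 ton_TNT ≈ 9.547e-14 ton_TNT (4 s.f.).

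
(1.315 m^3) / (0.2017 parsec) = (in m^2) 1.315 m^3 is already in m^3. 1 parsec = 3.0856776e+16 m, so 0.2017 parsec = 0.2017 * 3.0856776e+16 = 6.2238117e+15 m. Combine: 1.315 m^3 / 6.2238117e+15 m = 2.1128531e-16 m^2. Result: 2.1128531e-16 m^2 ≈ 2.113e-16 m^2 (4 s.f.). Final answer: 2.113e-16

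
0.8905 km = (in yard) 973.9. Check: 1 km = 1000 m, so 0.8905 km = 0.8905 * 1000 = 890.5 m. 1 yard = 0.9144 m, so 890.5 m = 890.5 / 0.9144 = 973.86264 yard ≈ 973.9 yard (4 s.f.).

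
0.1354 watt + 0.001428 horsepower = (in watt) 1.2. Check: 0.1354 watt = 0.1354 W. 1 horsepower = 745.69987 W, so 0.001428 horsepower = 0.001428 * 745.69987 = 1.0648594 W. Sum: 0.1354 + 1.0648594 = 1.2002594 W. 1.2002594 W = 1.2002594 watt ≈ 1.2 watt (4 s.f.).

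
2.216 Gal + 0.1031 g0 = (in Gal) 103.3. Check: 1 Gal = 0.01 m/s^2, so 2.216 Gal = 2.216 * 0.01 = 0.02216 m/s^2. 1 g0 = 9.80665 m/s^2, so 0.1031 g0 = 0.1031 * 9.80665 = 1.0110656 m/s^2. Sum: 0.02216 + 1.0110656 = 1.0332256 m/s^2. 1 Gal = 0.01 m/s^2, so 1.0332256 m/s^2 = 1.0332256 / 0.01 = 103.32256 Gal ≈ 103.3 Gal (4 s.f.).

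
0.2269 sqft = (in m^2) 1 sqft = 0.09290304 m^2, so 0.2269 sqft = 0.2269 * 0.09290304 = 0.0210797 m^2. Result: 0.0210797 m^2 ≈ 0.02108 m^2 (4 s.f.). Final answer: 0.02108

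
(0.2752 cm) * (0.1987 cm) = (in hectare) 5.468e-10. Check: 1 cm = 0.01 m, so 0.2752 cm = 0.2752 * 0.01 = 0.002752 m. 1 cm = 0.01 m, so 0.1987 cm = 0.1987 * 0.01 = 0.001987 m. Combine: 0.002752 m * 0.001987 m = 5.468224e-06 m^2. 1 hectare = 10000 m^2, so 5.468224e-06 m^2 = 5.468224e-06 / 10000 = 5.468224e-10 hectare ≈ 5.468e-10 hectare (4 s.f.).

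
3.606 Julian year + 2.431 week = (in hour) 3.202e+04. Check: 1 Julian year = 31557600 s, so 3.606 Julian year = 3.606 * 31557600 = 1.1379671e+08 s. 1 week = 604800 s, so 2.431 week = 2.431 * 604800 = 1470268.8 s. Sum: 1.1379671e+08 + 1470268.8 = 1.1526697e+08 s. 1 hour = 3600 s, so 1.1526697e+08 s = 1.1526697e+08 / 3600 = 32018.604 hour ≈ 3.202e+04 hour (4 s.f.).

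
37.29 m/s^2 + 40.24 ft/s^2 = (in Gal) 37.29 m/s^2 is already in m/s^2. 1 ft/s^2 = 0.3048 m/s^2, so 40.24 ft/s^2 = 40.24 * 0.3048 = 12.265152 m/s^2. Sum: 37.29 + 12.265152 = 49.555152 m/s^2. 1 Gal = 0.01 m/s^2, so 49.555152 m/s^2 = 49.555152 / 0.01 = 4955.5152 Gal ≈ 4956 Gal (4 s.f.). Final answer: 4956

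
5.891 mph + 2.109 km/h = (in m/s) 3.219. Check: 1 mph = 0.44704 m/s, so 5.891 mph = 5.891 * 0.44704 = 2.6335126 m/s. 1 km/h = 0.27777778 m/s, so 2.109 km/h = 2.109 * 0.27777778 = 0.58583333 m/s. Sum: 2.6335126 + 0.58583333 = 3.219346 m/s. Result: 3.219346 m/s ≈ 3.219 m/s (4 s.f.).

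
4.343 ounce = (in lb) 0.2714. Check: 1 ounce = 0.028349523 kg, so 4.343 ounce = 4.343 * 0.028349523 = 0.12312198 kg. 1 lb = 0.45359237 kg, so 0.12312198 kg = 0.12312198 / 0.45359237 = 0.2714375 lb ≈ 0.2714 lb (4 s.f.).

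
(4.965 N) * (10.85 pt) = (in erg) 1.9e+05. Check: 4.965 N is already in N. 1 pt = 0.00035277778 m, so 10.85 pt = 10.85 * 0.00035277778 = 0.0038276389 m. Combine: 4.965 N * 0.0038276389 m = 0.019004227 J. 1 erg = 1e-07 J, so 0.019004227 J = 0.019004227 / 1e-07 = 190042.27 erg ≈ 1.9e+05 erg (4 s.f.).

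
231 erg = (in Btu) 1 erg = 1e-07 J, so 231 erg = 231 * 1e-07 = 2.31e-05 J. 1 Btu = 1055.0559 J, so 2.31e-05 J = 2.31e-05 / 1055.0559 = 2.1894575e-08 Btu ≈ 2.189e-08 Btu (4 s.f.). Final answer: 2.189e-08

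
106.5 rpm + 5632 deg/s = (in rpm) 1 rpm = 0.10471976 rad/s, so 106.5 rpm = 106.5 * 0.10471976 = 11.152654 rad/s. 1 deg/s = 0.017453293 rad/s, so 5632 deg/s = 5632 * 0.017453293 = 98.296943 rad/s. Sum: 11.152654 + 98.296943 = 109.4496 rad/s. 1 rpm = 0.10471976 rad/s, so 109.4496 rad/s = 109.4496 / 0.10471976 = 1045.1667 rpm ≈ 1045 rpm (4 s.f.). Final answer: 1045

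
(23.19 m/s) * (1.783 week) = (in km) 2.501e+04. Check: 23.19 m/s is already in m/s. 1 week = 604800 s, so 1.783 week = 1.783 * 604800 = 1078358.4 s. Combine: 23.19 m/s * 1078358.4 s = 25007131 m. 1 km = 1000 m, so 25007131 m = 25007131 / 1000 = 25007.131 km ≈ 2.501e+04 km (4 s.f.).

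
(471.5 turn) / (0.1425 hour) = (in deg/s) 330.9. Check: 1 turn = 6.2831853 rad, so 471.5 turn = 471.5 * 6.2831853 = 2962.5219 rad. 1 hour = 3600 s, so 0.1425 hour = 0.1425 * 3600 = 513 s. Combine: 2962.5219 rad / 513 s = 5.7748964 rad/s. 1 deg/s = 0.017453293 rad/s, so 5.7748964 rad/s = 5.7748964 / 0.017453293 = 330.87719 deg/s ≈ 330.9 deg/s (4 s.f.).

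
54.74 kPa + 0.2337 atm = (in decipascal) 7.842e+05. Check: 1 kPa = 1000 Pa, so 54.74 kPa = 54.74 * 1000 = 54740 Pa. 1 atm = 101325 Pa, so 0.2337 atm = 0.2337 * 101325 = 23679.653 Pa. Sum: 54740 + 23679.653 = 78419.652 Pa. 1 decipascal = 0.1 Pa, so 78419.652 Pa = 78419.652 / 0.1 = 784196.52 decipascal ≈ 7.842e+05 decipascal (4 s.f.).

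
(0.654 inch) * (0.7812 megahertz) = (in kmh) 1 inch = 0.0254 m, so 0.654 inch = 0.654 * 0.0254 = 0.0166116 m. 1 megahertz = 1000000 Hz, so 0.7812 megahertz = 0.7812 * 1000000 = 781200 Hz. Combine: 0.0166116 m * 781200 Hz = 12976.982 m/s. 1 kmh = 0.27777778 m/s, so 12976.982 m/s = 12976.982 / 0.27777778 = 46717.135 kmh ≈ 4.672e+04 kmh (4 s.f.). Final answer: 4.672e+04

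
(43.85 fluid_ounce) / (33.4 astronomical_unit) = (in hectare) 2.595e-20. Check: 1 fluid_ounce = 2.957353e-05 m^3, so 43.85 fluid_ounce = 43.85 * 2.957353e-05 = 0.0012967993 m^3. 1 astronomical_unit = 1.4959787e+11 m, so 33.4 astronomical_unit = 33.4 * 1.4959787e+11 = 4.9965689e+12 m. Combine: 0.0012967993 m^3 / 4.9965689e+12 m = 2.5953796e-16 m^2. 1 hectare = 10000 m^2, so 2.5953796e-16 m^2 = 2.5953796e-16 / 10000 = 2.5953796e-20 hectare ≈ 2.595e-20 hectare (4 s.f.).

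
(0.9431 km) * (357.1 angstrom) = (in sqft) 0.0003625. Check: 1 km = 1000 m, so 0.9431 km = 0.9431 * 1000 = 943.1 m. 1 angstrom = 1e-10 m, so 357.1 angstrom = 357.1 * 1e-10 = 3.571e-08 m. Combine: 943.1 m * 3.571e-08 m = 3.3678101e-05 m^2. 1 sqft = 0.09290304 m^2, so 3.3678101e-05 m^2 = 3.3678101e-05 / 0.09290304 = 0.00036250806 sqft ≈ 0.0003625 sqft (4 s.f.).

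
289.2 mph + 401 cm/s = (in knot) 1 mph = 0.44704 m/s, so 289.2 mph = 289.2 * 0.44704 = 129.28397 m/s. 1 cm/s = 0.01 m/s, so 401 cm/s = 401 * 0.01 = 4.01 m/s. Sum: 129.28397 + 4.01 = 133.29397 m/s. 1 knot = 0.51444444 m/s, so 133.29397 m/s = 133.29397 / 0.51444444 = 259.10275 knot ≈ 259.1 knot (4 s.f.). Final answer: 259.1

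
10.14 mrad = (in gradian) 0.6455. Check: 1 mrad = 0.001 rad, so 10.14 mrad = 10.14 * 0.001 = 0.01014 rad. 1 gradian = 0.015707963 rad, so 0.01014 rad = 0.01014 / 0.015707963 = 0.64553245 gradian ≈ 0.6455 gradian (4 s.f.).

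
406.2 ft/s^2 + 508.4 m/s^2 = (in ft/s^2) 2074. Check: 1 ft/s^2 = 0.3048 m/s^2, so 406.2 ft/s^2 = 406.2 * 0.3048 = 123.80976 m/s^2. 508.4 m/s^2 is already in m/s^2. Sum: 123.80976 + 508.4 = 632.20976 m/s^2. 1 ft/s^2 = 0.3048 m/s^2, so 632.20976 m/s^2 = 632.20976 / 0.3048 = 2074.179 ft/s^2 ≈ 2074 ft/s^2 (4 s.f.).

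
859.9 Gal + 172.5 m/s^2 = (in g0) 18.47. Check: 1 Gal = 0.01 m/s^2, so 859.9 Gal = 859.9 * 0.01 = 8.599 m/s^2. 172.5 m/s^2 is already in m/s^2. Sum: 8.599 + 172.5 = 181.099 m/s^2. 1 g0 = 9.80665 m/s^2, so 181.099 m/s^2 = 181.099 / 9.80665 = 18.466959 g0 ≈ 18.47 g0 (4 s.f.).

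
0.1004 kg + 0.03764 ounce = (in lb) 0.2237. Check: 0.1004 kg is already in kg. 1 ounce = 0.028349523 kg, so 0.03764 ounce = 0.03764 * 0.028349523 = 0.0010670761 kg. Sum: 0.1004 + 0.0010670761 = 0.10146708 kg. 1 lb = 0.45359237 kg, so 0.10146708 kg = 0.10146708 / 0.45359237 = 0.22369661 lb ≈ 0.2237 lb (4 s.f.).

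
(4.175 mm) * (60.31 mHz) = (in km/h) 1 mm = 0.001 m, so 4.175 mm = 4.175 * 0.001 = 0.004175 m. 1 mHz = 0.001 Hz, so 60.31 mHz = 60.31 * 0.001 = 0.06031 Hz. Combine: 0.004175 m * 0.06031 Hz = 0.00025179425 m/s. 1 km/h = 0.27777778 m/s, so 0.00025179425 m/s = 0.00025179425 / 0.27777778 = 0.0009064593 km/h ≈ 0.0009065 km/h (4 s.f.). Final answer: 0.0009065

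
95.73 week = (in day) 670.1. Check: 1 week = 604800 s, so 95.73 week = 95.73 * 604800 = 57897504 s. 1 day = 86400 s, so 57897504 s = 57897504 / 86400 = 670.11 day ≈ 670.1 day (4 s.f.).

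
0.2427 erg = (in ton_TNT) 1 erg = 1e-07 J, so 0.2427 erg = 0.2427 * 1e-07 = 2.427e-08 J. 1 ton_TNT = 4.184e+09 J, so 2.427e-08 J = 2.427e-08 / 4.184e+09 = 5.8006692e-18 ton_TNT ≈ 5.801e-18 ton_TNT (4 s.f.). Final answer: 5.801e-18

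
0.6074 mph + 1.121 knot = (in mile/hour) 1.897. Check: 1 mph = 0.44704 m/s, so 0.6074 mph = 0.6074 * 0.44704 = 0.2715321 m/s. 1 knot = 0.51444444 m/s, so 1.121 knot = 1.121 * 0.51444444 = 0.57669222 m/s. Sum: 0.2715321 + 0.57669222 = 0.84822432 m/s. 1 mile/hour = 0.44704 m/s, so 0.84822432 m/s = 0.84822432 / 0.44704 = 1.8974238 mile/hour ≈ 1.897 mile/hour (4 s.f.).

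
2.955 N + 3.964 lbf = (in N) 2.955 N is already in N. 1 lbf = 4.4482216 N, so 3.964 lbf = 3.964 * 4.4482216 = 17.63275 N. Sum: 2.955 + 17.63275 = 20.58775 N. Result: 20.58775 N ≈ 20.59 N (4 s.f.). Final answer: 20.59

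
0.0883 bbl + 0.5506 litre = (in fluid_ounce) 1 bbl = 0.15898729 m^3, so 0.0883 bbl = 0.0883 * 0.15898729 = 0.014038578 m^3. 1 litre = 0.001 m^3, so 0.5506 litre = 0.5506 * 0.001 = 0.0005506 m^3. Sum: 0.014038578 + 0.0005506 = 0.014589178 m^3. 1 fluid_ounce = 2.957353e-05 m^3, so 0.014589178 m^3 = 0.014589178 / 2.957353e-05 = 493.3188 fluid_ounce ≈ 493.3 fluid_ounce (4 s.f.). Final answer: 493.3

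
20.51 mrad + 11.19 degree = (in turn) 0.03435. Check: 1 mrad = 0.001 rad, so 20.51 mrad = 20.51 * 0.001 = 0.02051 rad. 1 degree = 0.017453293 rad, so 11.19 degree = 11.19 * 0.017453293 = 0.19530234 rad. Sum: 0.02051 + 0.19530234 = 0.21581234 rad. 1 turn = 6.2831853 rad, so 0.21581234 rad = 0.21581234 / 6.2831853 = 0.034347601 turn ≈ 0.03435 turn (4 s.f.).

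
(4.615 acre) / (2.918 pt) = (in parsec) 1 acre = 4046.8564 m^2, so 4.615 acre = 4.615 * 4046.8564 = 18676.242 m^2. 1 pt = 0.00035277778 m, so 2.918 pt = 2.918 * 0.00035277778 = 0.0010294056 m. Combine: 18676.242 m^2 / 0.0010294056 m = 18142745 m. 1 parsec = 3.0856776e+16 m, so 18142745 m = 18142745 / 3.0856776e+16 = 5.8796632e-10 parsec ≈ 5.88e-10 parsec (4 s.f.). Final answer: 5.88e-10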